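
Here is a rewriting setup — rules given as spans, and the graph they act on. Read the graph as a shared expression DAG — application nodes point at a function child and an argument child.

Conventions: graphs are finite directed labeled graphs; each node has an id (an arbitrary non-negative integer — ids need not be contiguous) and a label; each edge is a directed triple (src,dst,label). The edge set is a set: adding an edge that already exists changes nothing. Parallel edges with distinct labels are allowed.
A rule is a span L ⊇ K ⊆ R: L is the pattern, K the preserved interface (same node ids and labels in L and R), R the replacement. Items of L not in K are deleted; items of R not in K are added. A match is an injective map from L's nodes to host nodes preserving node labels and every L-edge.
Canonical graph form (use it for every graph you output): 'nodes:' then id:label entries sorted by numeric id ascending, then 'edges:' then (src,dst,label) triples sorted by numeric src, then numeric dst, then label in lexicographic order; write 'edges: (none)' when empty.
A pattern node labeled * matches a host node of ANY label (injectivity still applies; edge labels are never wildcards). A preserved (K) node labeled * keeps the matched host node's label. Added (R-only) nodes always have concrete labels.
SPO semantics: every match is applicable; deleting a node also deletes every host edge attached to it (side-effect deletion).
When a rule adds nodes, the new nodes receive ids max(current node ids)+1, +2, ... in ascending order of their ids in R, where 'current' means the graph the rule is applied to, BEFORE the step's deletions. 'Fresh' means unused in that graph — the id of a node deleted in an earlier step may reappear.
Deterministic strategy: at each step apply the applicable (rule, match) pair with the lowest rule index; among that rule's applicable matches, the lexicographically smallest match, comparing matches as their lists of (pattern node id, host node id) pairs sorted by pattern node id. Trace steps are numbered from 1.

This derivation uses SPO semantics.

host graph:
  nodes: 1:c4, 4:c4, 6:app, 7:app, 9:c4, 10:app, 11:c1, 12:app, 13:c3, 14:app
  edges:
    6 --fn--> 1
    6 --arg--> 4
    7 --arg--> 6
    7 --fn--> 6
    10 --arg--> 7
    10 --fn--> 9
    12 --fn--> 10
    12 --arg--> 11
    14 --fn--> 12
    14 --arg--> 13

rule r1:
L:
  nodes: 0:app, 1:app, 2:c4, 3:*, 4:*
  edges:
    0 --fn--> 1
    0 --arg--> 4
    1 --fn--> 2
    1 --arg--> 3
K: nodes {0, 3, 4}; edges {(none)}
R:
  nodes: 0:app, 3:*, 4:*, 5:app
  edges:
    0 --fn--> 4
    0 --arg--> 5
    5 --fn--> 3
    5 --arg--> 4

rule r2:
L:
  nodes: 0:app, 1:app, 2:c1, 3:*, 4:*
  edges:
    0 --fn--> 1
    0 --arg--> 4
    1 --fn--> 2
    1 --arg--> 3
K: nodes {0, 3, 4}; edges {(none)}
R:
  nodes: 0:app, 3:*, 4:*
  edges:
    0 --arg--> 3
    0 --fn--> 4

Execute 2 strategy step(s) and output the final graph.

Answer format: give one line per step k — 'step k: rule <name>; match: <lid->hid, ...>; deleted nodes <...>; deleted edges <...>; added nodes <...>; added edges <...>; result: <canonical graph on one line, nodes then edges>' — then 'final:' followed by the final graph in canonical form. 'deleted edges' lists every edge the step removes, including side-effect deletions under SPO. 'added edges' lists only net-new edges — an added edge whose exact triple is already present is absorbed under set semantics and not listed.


step 1: rule r1; match: 0->12, 1->10, 2->9, 3->7, 4->11; deleted nodes 9, 10; deleted edges (10,7,arg); (10,9,fn); (12,10,fn); (12,11,arg); added nodes 15; added edges (12,11,fn); (12,15,arg); (15,7,fn); (15,11,arg); result: nodes: 1:c4, 4:c4, 6:app, 7:app, 11:c1, 12:app, 13:c3, 14:app, 15:app edges: (6,1,fn); (6,4,arg); (7,6,arg); (7,6,fn); (12,11,fn); (12,15,arg); (14,12,fn); (14,13,arg); (15,7,fn); (15,11,arg)
step 2: rule r2; match: 0->14, 1->12, 2->11, 3->15, 4->13; deleted nodes 11, 12; deleted edges (12,11,fn); (12,15,arg); (14,12,fn); (14,13,arg); (15,11,arg); added nodes (none); added edges (14,13,fn); (14,15,arg); result: nodes: 1:c4, 4:c4, 6:app, 7:app, 13:c3, 14:app, 15:app edges: (6,1,fn); (6,4,arg); (7,6,arg); (7,6,fn); (14,13,fn); (14,15,arg); (15,7,fn)
final:
nodes: 1:c4, 4:c4, 6:app, 7:app, 13:c3, 14:app, 15:app
edges: (6,1,fn); (6,4,arg); (7,6,arg); (7,6,fn); (14,13,fn); (14,15,arg); (15,7,fn)


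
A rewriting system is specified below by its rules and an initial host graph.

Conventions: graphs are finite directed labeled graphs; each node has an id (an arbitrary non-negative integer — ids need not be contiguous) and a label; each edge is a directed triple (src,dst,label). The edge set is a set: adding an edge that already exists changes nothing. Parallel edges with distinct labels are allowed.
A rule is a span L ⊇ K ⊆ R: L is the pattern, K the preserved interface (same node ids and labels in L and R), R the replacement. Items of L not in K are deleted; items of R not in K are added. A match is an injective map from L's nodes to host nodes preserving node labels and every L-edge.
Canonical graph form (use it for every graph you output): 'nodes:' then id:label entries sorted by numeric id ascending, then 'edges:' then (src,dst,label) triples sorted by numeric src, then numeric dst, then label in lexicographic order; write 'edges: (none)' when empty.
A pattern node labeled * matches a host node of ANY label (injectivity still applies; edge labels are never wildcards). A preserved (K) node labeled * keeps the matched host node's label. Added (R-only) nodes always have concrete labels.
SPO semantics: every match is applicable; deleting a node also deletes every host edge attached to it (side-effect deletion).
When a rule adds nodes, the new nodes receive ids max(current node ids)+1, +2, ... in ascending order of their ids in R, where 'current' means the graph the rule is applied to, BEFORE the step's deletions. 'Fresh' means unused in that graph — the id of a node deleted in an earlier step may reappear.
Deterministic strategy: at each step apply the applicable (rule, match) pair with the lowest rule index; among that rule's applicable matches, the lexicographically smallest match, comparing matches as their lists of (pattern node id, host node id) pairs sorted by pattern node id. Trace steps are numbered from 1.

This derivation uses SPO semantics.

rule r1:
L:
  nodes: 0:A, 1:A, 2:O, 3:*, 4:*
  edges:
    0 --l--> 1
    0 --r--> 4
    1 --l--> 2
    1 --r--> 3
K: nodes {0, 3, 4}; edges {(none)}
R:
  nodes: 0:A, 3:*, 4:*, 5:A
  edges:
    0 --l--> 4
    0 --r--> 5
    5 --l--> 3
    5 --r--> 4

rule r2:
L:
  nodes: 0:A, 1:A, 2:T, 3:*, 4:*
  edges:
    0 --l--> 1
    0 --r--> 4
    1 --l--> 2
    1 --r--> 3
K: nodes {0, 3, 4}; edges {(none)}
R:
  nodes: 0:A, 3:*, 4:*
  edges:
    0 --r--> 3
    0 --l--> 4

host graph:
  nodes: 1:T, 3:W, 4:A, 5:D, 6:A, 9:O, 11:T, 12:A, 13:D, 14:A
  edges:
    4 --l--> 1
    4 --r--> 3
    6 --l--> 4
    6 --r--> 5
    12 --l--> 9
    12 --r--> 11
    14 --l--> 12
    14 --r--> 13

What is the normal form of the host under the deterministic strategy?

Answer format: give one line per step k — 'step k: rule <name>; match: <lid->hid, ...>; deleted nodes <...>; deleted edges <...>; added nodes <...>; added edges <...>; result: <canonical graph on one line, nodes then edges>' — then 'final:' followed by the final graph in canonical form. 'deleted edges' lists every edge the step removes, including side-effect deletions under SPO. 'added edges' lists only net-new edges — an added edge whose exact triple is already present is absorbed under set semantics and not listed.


step 1: rule r1; match: 0->14, 1->12, 2->9, 3->11, 4->13; deleted nodes 9, 12; deleted edges (12,9,l); (12,11,r); (14,12,l); (14,13,r); added nodes 15; added edges (14,13,l); (14,15,r); (15,11,l); (15,13,r); result: nodes: 1:T, 3:W, 4:A, 5:D, 6:A, 11:T, 13:D, 14:A, 15:A edges: (4,1,l); (4,3,r); (6,4,l); (6,5,r); (14,13,l); (14,15,r); (15,11,l); (15,13,r)
step 2: rule r2; match: 0->6, 1->4, 2->1, 3->3, 4->5; deleted nodes 1, 4; deleted edges (4,1,l); (4,3,r); (6,4,l); (6,5,r); added nodes (none); added edges (6,3,r); (6,5,l); result: nodes: 3:W, 5:D, 6:A, 11:T, 13:D, 14:A, 15:A edges: (6,3,r); (6,5,l); (14,13,l); (14,15,r); (15,11,l); (15,13,r)
final:
nodes: 3:W, 5:D, 6:A, 11:T, 13:D, 14:A, 15:A
edges: (6,3,r); (6,5,l); (14,13,l); (14,15,r); (15,11,l); (15,13,r)


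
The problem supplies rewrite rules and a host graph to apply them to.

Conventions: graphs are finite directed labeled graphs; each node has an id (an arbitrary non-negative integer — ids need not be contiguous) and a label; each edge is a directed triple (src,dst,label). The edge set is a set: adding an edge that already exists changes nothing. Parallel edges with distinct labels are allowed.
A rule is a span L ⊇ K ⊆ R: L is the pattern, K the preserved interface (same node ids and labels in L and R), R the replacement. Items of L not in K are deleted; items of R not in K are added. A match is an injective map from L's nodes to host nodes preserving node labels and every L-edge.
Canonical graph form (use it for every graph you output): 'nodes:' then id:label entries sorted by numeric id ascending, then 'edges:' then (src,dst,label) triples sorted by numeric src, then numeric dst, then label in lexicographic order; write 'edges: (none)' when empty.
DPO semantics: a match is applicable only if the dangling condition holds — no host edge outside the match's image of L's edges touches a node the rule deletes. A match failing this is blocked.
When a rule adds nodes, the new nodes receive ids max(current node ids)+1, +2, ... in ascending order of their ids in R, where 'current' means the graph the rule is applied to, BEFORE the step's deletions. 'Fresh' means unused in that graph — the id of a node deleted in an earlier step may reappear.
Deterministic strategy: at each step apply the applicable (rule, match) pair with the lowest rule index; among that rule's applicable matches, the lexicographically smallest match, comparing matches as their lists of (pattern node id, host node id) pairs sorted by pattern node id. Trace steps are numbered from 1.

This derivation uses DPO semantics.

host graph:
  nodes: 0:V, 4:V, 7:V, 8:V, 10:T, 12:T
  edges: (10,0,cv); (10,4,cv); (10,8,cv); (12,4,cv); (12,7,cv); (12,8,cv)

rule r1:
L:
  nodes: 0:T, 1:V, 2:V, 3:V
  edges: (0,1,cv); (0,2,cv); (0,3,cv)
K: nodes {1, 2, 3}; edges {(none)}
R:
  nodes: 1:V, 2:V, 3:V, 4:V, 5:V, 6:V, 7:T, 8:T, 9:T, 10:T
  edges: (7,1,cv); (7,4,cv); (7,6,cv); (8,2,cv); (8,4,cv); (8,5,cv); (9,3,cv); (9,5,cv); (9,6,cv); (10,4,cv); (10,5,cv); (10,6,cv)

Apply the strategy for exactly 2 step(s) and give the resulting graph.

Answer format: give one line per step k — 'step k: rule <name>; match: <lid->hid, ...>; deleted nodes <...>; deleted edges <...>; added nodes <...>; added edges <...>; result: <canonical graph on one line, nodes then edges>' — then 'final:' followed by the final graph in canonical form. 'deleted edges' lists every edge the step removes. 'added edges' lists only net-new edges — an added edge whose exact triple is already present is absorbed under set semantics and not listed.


step 1: rule r1; match: 0->10, 1->0, 2->4, 3->8; deleted nodes 10; deleted edges (10,0,cv); (10,4,cv); (10,8,cv); added nodes 13, 14, 15, 16, 17, 18, 19; added edges (16,0,cv); (16,13,cv); (16,15,cv); (17,4,cv); (17,13,cv); (17,14,cv); (18,8,cv); (18,14,cv); (18,15,cv); (19,13,cv); (19,14,cv); (19,15,cv); result: nodes: 0:V, 4:V, 7:V, 8:V, 12:T, 13:V, 14:V, 15:V, 16:T, 17:T, 18:T, 19:T edges: (12,4,cv); (12,7,cv); (12,8,cv); (16,0,cv); (16,13,cv); (16,15,cv); (17,4,cv); (17,13,cv); (17,14,cv); (18,8,cv); (18,14,cv); (18,15,cv); (19,13,cv); (19,14,cv); (19,15,cv)
step 2: rule r1; match: 0->12, 1->4, 2->7, 3->8; deleted nodes 12; deleted edges (12,4,cv); (12,7,cv); (12,8,cv); added nodes 20, 21, 22, 23, 24, 25, 26; added edges (23,4,cv); (23,20,cv); (23,22,cv); (24,7,cv); (24,20,cv); (24,21,cv); (25,8,cv); (25,21,cv); (25,22,cv); (26,20,cv); (26,21,cv); (26,22,cv); result: nodes: 0:V, 4:V, 7:V, 8:V, 13:V, 14:V, 15:V, 16:T, 17:T, 18:T, 19:T, 20:V, 21:V, 22:V, 23:T, 24:T, 25:T, 26:T edges: (16,0,cv); (16,13,cv); (16,15,cv); (17,4,cv); (17,13,cv); (17,14,cv); (18,8,cv); (18,14,cv); (18,15,cv); (19,13,cv); (19,14,cv); (19,15,cv); (23,4,cv); (23,20,cv); (23,22,cv); (24,7,cv); (24,20,cv); (24,21,cv); (25,8,cv); (25,21,cv); (25,22,cv); (26,20,cv); (26,21,cv); (26,22,cv)
final:
nodes: 0:V, 4:V, 7:V, 8:V, 13:V, 14:V, 15:V, 16:T, 17:T, 18:T, 19:T, 20:V, 21:V, 22:V, 23:T, 24:T, 25:T, 26:T
edges: (16,0,cv); (16,13,cv); (16,15,cv); (17,4,cv); (17,13,cv); (17,14,cv); (18,8,cv); (18,14,cv); (18,15,cv); (19,13,cv); (19,14,cv); (19,15,cv); (23,4,cv); (23,20,cv); (23,22,cv); (24,7,cv); (24,20,cv); (24,21,cv); (25,8,cv); (25,21,cv); (25,22,cv); (26,20,cv); (26,21,cv); (26,22,cv)


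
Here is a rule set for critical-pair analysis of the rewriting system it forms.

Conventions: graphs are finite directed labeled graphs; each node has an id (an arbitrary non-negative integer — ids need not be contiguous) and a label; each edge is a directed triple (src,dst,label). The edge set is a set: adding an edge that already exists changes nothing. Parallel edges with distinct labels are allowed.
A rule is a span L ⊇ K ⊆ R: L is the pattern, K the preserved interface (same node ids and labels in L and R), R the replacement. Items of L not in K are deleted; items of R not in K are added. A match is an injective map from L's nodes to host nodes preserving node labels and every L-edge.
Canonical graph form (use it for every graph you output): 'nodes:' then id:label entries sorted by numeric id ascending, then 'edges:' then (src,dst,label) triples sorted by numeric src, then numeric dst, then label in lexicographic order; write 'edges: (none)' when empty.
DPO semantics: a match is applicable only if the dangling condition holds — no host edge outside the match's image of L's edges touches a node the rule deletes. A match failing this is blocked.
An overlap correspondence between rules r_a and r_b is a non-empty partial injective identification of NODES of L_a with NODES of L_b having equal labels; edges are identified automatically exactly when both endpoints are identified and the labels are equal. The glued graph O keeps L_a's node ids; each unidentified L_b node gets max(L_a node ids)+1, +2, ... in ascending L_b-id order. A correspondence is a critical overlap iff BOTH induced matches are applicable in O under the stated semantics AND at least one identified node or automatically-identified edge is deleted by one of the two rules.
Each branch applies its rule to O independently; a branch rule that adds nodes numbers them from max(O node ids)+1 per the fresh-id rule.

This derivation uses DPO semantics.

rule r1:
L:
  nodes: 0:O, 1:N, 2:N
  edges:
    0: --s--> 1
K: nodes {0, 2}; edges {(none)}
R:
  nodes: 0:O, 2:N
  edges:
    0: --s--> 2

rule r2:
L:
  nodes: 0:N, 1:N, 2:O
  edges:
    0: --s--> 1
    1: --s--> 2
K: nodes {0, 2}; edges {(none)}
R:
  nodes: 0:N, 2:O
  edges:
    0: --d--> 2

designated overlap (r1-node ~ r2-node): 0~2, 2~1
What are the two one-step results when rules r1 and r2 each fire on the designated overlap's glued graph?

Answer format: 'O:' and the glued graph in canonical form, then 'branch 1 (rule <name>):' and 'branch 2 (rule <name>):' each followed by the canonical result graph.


O:
nodes: 0:O, 1:N, 2:N, 3:N
edges: (0,1,s); (2,0,s); (3,2,s)
branch 1 (rule r1):
nodes: 0:O, 2:N, 3:N
edges: (0,2,s); (2,0,s); (3,2,s)
branch 2 (rule r2):
nodes: 0:O, 1:N, 3:N
edges: (0,1,s); (3,0,d)


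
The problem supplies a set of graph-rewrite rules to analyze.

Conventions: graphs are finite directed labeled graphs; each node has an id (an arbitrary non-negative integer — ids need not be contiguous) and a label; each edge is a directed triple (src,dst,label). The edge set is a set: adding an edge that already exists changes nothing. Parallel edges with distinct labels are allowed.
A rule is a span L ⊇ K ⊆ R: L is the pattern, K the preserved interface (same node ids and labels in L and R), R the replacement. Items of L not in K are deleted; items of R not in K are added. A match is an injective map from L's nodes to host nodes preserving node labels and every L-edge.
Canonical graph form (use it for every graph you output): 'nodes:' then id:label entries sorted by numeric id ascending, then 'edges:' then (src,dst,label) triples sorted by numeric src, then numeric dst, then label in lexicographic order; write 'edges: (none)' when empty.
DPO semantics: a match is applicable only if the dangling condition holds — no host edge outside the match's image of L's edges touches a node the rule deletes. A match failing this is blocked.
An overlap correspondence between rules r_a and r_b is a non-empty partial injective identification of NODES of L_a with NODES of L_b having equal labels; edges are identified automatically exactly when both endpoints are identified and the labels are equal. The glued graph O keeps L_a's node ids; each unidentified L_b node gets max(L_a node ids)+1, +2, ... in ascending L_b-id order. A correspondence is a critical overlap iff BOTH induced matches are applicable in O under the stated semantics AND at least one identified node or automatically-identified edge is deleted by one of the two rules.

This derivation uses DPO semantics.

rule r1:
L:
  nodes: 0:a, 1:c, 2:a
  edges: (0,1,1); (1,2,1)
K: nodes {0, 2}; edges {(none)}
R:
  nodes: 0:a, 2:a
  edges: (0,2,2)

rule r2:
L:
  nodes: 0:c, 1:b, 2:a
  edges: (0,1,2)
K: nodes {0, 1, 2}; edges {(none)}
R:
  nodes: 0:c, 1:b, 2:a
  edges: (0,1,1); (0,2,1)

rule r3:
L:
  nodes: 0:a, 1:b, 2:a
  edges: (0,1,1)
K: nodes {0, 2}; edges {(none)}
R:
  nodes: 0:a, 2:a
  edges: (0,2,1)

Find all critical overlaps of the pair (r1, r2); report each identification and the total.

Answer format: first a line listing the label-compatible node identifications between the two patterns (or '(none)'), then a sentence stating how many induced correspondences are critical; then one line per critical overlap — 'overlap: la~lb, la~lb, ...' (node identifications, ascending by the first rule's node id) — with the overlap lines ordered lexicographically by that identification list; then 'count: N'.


label-compatible node identifications between L(r1) and L(r2): 0~2, 1~0, 2~2
0 of the induced correspondences are critical overlaps of r1 and r2.
count: 0


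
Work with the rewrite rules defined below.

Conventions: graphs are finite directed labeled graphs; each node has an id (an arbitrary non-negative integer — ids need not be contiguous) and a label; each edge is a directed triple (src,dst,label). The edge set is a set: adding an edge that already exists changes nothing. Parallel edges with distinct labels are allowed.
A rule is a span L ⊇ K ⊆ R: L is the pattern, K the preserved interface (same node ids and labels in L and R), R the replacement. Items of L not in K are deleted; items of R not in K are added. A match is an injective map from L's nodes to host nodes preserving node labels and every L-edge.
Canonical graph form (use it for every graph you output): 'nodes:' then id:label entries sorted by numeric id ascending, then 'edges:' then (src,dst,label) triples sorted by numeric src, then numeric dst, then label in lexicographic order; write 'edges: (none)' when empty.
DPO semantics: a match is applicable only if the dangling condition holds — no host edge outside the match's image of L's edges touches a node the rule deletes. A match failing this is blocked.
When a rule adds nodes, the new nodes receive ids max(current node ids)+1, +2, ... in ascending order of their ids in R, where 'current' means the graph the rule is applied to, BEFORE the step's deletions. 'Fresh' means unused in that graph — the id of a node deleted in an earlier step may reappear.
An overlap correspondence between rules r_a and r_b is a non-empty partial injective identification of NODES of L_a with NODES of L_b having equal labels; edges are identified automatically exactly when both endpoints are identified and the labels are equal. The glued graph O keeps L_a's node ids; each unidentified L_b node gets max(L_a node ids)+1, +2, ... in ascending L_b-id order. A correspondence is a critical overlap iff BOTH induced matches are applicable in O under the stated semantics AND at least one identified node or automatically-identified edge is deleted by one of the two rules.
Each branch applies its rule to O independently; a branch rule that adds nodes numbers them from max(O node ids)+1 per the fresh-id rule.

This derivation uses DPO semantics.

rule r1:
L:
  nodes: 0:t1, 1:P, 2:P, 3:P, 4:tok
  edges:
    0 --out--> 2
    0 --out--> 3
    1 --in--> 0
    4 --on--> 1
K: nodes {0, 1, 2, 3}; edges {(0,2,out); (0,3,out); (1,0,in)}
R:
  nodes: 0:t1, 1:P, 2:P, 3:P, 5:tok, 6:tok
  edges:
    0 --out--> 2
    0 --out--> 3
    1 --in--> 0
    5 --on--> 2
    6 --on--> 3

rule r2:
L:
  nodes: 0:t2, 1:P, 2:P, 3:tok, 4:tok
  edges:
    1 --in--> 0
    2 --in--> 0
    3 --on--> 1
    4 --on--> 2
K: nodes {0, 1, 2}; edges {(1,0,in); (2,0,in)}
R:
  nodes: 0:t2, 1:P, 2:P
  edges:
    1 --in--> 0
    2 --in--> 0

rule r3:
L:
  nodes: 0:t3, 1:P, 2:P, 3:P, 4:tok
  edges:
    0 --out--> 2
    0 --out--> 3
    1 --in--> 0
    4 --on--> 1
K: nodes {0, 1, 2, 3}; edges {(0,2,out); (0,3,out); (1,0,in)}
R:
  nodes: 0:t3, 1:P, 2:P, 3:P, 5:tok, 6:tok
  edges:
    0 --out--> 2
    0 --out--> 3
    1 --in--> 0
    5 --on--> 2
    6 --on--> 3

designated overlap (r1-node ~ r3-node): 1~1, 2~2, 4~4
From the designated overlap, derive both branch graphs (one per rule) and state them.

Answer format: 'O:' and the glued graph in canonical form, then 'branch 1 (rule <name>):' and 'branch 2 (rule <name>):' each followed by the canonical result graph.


O:
nodes: 0:t1, 1:P, 2:P, 3:P, 4:tok, 5:t3, 6:P
edges: (0,2,out); (0,3,out); (1,0,in); (1,5,in); (4,1,on); (5,2,out); (5,6,out)
branch 1 (rule r1):
nodes: 0:t1, 1:P, 2:P, 3:P, 5:t3, 6:P, 7:tok, 8:tok
edges: (0,2,out); (0,3,out); (1,0,in); (1,5,in); (5,2,out); (5,6,out); (7,2,on); (8,3,on)
branch 2 (rule r3):
nodes: 0:t1, 1:P, 2:P, 3:P, 5:t3, 6:P, 7:tok, 8:tok
edges: (0,2,out); (0,3,out); (1,0,in); (1,5,in); (5,2,out); (5,6,out); (7,2,on); (8,6,on)


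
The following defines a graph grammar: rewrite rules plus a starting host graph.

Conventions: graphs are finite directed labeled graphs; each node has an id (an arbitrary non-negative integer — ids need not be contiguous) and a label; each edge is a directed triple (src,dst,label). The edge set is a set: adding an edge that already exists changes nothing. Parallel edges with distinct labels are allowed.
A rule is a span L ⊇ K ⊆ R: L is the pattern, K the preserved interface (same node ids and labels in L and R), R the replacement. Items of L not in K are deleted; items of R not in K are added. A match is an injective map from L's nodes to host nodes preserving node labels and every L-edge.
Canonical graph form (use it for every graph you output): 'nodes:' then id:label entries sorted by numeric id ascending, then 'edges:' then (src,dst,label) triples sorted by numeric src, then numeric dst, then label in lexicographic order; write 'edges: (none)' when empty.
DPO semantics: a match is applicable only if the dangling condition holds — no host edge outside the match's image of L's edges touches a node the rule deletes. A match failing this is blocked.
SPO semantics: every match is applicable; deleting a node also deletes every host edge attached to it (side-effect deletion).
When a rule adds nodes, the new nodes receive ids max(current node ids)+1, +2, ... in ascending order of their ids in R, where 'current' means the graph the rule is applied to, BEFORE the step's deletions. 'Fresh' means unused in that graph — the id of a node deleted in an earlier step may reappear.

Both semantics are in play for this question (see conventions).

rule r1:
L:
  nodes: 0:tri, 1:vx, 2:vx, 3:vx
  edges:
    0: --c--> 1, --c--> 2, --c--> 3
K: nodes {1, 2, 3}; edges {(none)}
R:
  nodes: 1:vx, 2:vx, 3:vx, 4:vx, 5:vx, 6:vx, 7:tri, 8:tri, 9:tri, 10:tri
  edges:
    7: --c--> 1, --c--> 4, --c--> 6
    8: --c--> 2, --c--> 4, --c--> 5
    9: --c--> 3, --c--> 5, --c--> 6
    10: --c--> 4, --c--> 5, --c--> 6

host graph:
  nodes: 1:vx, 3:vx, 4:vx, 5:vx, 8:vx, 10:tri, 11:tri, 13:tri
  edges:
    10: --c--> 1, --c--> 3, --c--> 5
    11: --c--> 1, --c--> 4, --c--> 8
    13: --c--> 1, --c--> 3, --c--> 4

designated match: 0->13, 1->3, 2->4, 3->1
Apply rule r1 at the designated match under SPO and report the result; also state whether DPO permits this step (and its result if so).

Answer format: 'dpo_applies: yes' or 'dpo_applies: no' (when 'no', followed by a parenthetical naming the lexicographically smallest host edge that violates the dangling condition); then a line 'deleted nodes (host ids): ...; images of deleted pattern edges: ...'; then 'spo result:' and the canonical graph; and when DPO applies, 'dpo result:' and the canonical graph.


dpo_applies: yes
deleted nodes (host ids): 13; images of deleted pattern edges: (13,1,c); (13,3,c); (13,4,c)
spo result:
nodes: 1:vx, 3:vx, 4:vx, 5:vx, 8:vx, 10:tri, 11:tri, 14:vx, 15:vx, 16:vx, 17:tri, 18:tri, 19:tri, 20:tri
edges: (10,1,c); (10,3,c); (10,5,c); (11,1,c); (11,4,c); (11,8,c); (17,3,c); (17,14,c); (17,16,c); (18,4,c); (18,14,c); (18,15,c); (19,1,c); (19,15,c); (19,16,c); (20,14,c); (20,15,c); (20,16,c)
dpo result:
nodes: 1:vx, 3:vx, 4:vx, 5:vx, 8:vx, 10:tri, 11:tri, 14:vx, 15:vx, 16:vx, 17:tri, 18:tri, 19:tri, 20:tri
edges: (10,1,c); (10,3,c); (10,5,c); (11,1,c); (11,4,c); (11,8,c); (17,3,c); (17,14,c); (17,16,c); (18,4,c); (18,14,c); (18,15,c); (19,1,c); (19,15,c); (19,16,c); (20,14,c); (20,15,c); (20,16,c)


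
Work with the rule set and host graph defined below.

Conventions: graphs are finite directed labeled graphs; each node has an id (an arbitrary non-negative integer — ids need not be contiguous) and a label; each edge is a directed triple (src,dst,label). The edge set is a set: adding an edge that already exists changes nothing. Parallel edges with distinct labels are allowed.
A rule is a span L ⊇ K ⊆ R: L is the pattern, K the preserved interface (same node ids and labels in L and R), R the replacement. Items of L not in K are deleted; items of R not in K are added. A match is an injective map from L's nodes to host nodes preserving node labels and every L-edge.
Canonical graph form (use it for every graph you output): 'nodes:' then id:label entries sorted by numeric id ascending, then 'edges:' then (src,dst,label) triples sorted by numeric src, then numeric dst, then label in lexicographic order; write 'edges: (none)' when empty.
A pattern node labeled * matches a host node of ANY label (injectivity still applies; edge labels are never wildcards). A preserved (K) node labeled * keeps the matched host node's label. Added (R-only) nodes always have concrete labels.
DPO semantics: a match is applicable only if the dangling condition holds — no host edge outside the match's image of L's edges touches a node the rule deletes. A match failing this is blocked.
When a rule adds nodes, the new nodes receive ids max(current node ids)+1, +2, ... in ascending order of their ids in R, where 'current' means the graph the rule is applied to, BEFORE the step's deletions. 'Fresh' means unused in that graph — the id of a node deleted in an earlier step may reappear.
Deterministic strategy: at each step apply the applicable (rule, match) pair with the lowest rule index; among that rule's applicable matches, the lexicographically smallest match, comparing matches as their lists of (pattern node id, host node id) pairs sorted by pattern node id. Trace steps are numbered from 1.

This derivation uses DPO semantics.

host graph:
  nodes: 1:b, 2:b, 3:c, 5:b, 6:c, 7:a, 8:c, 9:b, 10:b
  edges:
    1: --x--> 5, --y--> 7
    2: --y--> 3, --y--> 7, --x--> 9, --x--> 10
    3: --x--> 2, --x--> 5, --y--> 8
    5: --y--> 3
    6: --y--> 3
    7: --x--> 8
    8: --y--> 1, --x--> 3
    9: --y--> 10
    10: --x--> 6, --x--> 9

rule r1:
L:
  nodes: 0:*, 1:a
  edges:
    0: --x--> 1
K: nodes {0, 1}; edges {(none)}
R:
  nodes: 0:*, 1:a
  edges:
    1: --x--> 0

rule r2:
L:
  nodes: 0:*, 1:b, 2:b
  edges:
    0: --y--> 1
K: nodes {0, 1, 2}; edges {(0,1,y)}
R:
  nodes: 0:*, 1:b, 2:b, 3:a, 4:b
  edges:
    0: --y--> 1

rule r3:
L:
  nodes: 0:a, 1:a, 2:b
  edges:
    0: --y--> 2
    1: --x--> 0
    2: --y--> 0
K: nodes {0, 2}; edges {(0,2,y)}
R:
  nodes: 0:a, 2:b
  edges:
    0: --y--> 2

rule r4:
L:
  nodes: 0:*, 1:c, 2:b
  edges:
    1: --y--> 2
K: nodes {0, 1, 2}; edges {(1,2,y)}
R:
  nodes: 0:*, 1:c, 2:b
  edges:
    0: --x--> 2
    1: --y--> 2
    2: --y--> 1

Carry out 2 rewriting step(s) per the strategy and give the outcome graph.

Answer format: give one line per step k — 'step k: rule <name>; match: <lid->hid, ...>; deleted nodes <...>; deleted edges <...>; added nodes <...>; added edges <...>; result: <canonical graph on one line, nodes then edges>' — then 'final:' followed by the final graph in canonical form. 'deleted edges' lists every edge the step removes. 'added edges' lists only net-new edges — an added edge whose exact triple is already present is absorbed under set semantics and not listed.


step 1: rule r2; match: 0->8, 1->1, 2->2; deleted nodes (none); deleted edges (none); added nodes 11, 12; added edges (none); result: nodes: 1:b, 2:b, 3:c, 5:b, 6:c, 7:a, 8:c, 9:b, 10:b, 11:a, 12:b edges: (1,5,x); (1,7,y); (2,3,y); (2,7,y); (2,9,x); (2,10,x); (3,2,x); (3,5,x); (3,8,y); (5,3,y); (6,3,y); (7,8,x); (8,1,y); (8,3,x); (9,10,y); (10,6,x); (10,9,x)
step 2: rule r2; match: 0->8, 1->1, 2->2; deleted nodes (none); deleted edges (none); added nodes 13, 14; added edges (none); result: nodes: 1:b, 2:b, 3:c, 5:b, 6:c, 7:a, 8:c, 9:b, 10:b, 11:a, 12:b, 13:a, 14:b edges: (1,5,x); (1,7,y); (2,3,y); (2,7,y); (2,9,x); (2,10,x); (3,2,x); (3,5,x); (3,8,y); (5,3,y); (6,3,y); (7,8,x); (8,1,y); (8,3,x); (9,10,y); (10,6,x); (10,9,x)
final:
nodes: 1:b, 2:b, 3:c, 5:b, 6:c, 7:a, 8:c, 9:b, 10:b, 11:a, 12:b, 13:a, 14:b
edges: (1,5,x); (1,7,y); (2,3,y); (2,7,y); (2,9,x); (2,10,x); (3,2,x); (3,5,x); (3,8,y); (5,3,y); (6,3,y); (7,8,x); (8,1,y); (8,3,x); (9,10,y); (10,6,x); (10,9,x)


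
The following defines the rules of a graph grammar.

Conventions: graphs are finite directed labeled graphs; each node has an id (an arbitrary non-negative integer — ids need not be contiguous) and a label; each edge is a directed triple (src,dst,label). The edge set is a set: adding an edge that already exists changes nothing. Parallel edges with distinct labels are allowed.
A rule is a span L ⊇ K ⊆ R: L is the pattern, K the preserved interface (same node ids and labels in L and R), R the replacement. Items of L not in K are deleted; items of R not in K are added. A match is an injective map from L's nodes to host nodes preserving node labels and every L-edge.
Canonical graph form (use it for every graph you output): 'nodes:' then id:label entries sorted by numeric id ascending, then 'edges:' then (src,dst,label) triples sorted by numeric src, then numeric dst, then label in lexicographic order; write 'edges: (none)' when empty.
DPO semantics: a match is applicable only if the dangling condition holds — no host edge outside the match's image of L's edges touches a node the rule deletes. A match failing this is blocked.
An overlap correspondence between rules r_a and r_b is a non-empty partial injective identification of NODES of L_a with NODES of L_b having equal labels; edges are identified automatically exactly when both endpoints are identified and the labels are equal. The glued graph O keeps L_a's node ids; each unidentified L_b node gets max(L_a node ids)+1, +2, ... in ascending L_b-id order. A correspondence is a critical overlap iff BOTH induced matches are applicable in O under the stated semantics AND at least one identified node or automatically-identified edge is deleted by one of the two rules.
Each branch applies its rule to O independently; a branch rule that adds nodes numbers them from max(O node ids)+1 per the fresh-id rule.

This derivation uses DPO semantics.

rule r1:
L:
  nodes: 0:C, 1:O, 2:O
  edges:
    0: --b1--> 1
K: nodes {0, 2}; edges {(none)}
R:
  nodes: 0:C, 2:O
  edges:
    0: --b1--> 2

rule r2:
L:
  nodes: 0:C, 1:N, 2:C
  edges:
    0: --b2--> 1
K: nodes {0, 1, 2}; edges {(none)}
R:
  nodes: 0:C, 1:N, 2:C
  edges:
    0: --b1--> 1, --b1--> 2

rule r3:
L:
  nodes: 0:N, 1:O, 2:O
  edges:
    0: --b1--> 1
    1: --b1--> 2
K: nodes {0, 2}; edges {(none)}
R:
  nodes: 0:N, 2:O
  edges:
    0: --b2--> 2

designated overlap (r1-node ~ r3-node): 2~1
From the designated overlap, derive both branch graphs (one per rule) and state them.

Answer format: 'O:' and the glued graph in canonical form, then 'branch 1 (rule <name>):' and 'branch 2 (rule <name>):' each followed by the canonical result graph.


O:
nodes: 0:C, 1:O, 2:O, 3:N, 4:O
edges: (0,1,b1); (2,4,b1); (3,2,b1)
branch 1 (rule r1):
nodes: 0:C, 2:O, 3:N, 4:O
edges: (0,2,b1); (2,4,b1); (3,2,b1)
branch 2 (rule r3):
nodes: 0:C, 1:O, 3:N, 4:O
edges: (0,1,b1); (3,4,b2)


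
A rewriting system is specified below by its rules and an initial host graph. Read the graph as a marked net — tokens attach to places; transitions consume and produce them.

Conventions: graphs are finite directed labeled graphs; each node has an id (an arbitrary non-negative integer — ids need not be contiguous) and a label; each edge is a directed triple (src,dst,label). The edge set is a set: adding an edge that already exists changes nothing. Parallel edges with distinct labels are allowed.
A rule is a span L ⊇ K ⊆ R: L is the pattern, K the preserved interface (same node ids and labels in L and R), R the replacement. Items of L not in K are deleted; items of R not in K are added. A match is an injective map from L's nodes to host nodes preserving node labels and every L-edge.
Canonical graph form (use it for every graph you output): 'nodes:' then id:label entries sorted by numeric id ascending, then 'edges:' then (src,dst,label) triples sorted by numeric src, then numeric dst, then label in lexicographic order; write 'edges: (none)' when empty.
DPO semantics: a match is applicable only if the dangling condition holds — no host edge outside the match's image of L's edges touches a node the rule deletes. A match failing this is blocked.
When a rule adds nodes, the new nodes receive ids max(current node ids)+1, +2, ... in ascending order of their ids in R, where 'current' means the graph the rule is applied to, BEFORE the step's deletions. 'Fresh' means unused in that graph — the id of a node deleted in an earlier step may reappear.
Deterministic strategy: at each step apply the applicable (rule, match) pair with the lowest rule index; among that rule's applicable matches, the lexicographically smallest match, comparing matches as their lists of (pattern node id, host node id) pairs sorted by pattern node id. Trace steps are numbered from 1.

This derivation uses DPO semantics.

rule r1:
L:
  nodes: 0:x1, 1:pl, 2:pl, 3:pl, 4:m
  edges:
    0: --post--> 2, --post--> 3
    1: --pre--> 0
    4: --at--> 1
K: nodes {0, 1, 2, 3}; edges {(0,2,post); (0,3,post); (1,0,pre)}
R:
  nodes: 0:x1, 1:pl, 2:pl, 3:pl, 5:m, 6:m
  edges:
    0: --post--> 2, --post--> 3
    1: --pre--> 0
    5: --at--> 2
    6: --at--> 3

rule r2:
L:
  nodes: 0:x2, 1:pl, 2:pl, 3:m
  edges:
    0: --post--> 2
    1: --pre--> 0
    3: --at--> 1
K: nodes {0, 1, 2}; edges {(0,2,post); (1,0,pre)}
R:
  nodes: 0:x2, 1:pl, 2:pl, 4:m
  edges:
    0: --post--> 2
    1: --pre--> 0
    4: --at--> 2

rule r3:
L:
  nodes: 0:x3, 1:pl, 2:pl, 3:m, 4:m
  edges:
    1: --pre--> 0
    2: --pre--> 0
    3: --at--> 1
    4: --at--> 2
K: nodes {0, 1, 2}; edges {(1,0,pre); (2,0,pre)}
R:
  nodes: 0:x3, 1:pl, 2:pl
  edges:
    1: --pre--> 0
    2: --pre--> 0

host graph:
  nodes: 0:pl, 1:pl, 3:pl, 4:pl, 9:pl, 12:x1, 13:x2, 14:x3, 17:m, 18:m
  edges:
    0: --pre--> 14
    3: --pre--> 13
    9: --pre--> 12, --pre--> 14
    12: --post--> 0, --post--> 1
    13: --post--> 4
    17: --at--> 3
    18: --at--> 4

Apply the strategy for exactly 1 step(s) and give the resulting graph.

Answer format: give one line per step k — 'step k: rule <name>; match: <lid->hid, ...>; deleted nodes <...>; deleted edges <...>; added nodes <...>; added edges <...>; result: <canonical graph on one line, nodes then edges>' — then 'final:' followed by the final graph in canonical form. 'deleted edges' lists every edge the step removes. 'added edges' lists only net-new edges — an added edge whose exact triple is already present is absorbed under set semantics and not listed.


step 1: rule r2; match: 0->13, 1->3, 2->4, 3->17; deleted nodes 17; deleted edges (17,3,at); added nodes 19; added edges (19,4,at); result: nodes: 0:pl, 1:pl, 3:pl, 4:pl, 9:pl, 12:x1, 13:x2, 14:x3, 18:m, 19:m edges: (0,14,pre); (3,13,pre); (9,12,pre); (9,14,pre); (12,0,post); (12,1,post); (13,4,post); (18,4,at); (19,4,at)
final:
nodes: 0:pl, 1:pl, 3:pl, 4:pl, 9:pl, 12:x1, 13:x2, 14:x3, 18:m, 19:m
edges: (0,14,pre); (3,13,pre); (9,12,pre); (9,14,pre); (12,0,post); (12,1,post); (13,4,post); (18,4,at); (19,4,at)


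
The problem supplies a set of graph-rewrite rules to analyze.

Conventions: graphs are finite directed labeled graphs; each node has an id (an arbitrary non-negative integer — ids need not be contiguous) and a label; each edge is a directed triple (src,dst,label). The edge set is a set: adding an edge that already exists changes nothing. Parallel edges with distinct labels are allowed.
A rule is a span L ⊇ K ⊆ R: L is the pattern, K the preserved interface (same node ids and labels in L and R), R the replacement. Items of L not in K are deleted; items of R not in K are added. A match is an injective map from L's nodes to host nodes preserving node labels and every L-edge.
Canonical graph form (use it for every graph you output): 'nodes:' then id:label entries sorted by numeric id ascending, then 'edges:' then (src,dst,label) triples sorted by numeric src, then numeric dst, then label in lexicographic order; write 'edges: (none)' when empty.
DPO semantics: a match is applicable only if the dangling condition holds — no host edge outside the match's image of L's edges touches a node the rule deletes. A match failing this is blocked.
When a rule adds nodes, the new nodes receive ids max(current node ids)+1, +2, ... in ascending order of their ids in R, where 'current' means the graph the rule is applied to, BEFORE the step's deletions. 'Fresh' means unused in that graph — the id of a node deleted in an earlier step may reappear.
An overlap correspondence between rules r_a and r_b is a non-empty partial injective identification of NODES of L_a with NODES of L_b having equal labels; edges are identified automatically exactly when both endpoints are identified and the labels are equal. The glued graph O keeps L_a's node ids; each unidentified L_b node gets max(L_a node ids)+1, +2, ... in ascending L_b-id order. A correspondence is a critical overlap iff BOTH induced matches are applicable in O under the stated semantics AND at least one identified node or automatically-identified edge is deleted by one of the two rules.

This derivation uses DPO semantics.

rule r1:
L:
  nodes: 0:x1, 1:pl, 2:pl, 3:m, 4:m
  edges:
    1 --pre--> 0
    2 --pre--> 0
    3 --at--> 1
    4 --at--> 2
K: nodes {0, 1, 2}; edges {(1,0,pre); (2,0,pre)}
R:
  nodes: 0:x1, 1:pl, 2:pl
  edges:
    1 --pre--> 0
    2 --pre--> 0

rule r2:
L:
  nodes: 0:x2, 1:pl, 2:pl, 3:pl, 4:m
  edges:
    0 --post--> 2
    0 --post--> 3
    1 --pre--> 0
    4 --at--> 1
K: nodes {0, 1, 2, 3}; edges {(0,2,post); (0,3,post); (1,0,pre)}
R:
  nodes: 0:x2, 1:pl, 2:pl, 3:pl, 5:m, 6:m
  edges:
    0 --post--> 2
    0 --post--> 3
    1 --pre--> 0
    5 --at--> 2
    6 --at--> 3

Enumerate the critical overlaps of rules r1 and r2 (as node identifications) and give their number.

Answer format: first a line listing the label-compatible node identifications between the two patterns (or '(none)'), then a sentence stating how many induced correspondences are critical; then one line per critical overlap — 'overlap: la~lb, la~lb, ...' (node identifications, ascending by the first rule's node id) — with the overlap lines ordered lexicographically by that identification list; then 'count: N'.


label-compatible node identifications between L(r1) and L(r2): 1~1, 1~2, 1~3, 2~1, 2~2, 2~3, 3~4, 4~4
6 of the induced correspondences are critical overlaps of r1 and r2.
overlap: 1~1, 2~2, 3~4
overlap: 1~1, 2~3, 3~4
overlap: 1~1, 3~4
overlap: 1~2, 2~1, 4~4
overlap: 1~3, 2~1, 4~4
overlap: 2~1, 4~4
count: 6
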